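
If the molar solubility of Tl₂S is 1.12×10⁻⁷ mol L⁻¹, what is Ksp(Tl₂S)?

Tl₂S(s) ⇌ 2 Tl⁺(aq) + S²⁻(aq)
For each mole of Tl₂S that dissolves per liter, [Tl⁺] = 2s and [S²⁻] = s; let s denote this solubility.
Ksp = [Tl⁺]^2[S²⁻] = (2s)^2 · s = 4s^3
Ksp = 4 × (1.12×10⁻⁷)^3 = 5.62×10⁻²¹

Ksp = 5.62×10⁻²¹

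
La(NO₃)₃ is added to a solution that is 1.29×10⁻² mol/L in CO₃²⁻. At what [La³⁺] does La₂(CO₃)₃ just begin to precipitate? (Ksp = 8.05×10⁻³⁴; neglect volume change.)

1.94×10⁻¹⁴ M

Each salt precipitates once Q = Ksp for that salt.
La₂(CO₃)₃(s) ⇌ 2 La³⁺(aq) + 3 CO₃²⁻(aq)
Ksp = [La³⁺]^2[CO₃²⁻]^3 = [La³⁺]^2(1.29×10⁻²)^3
[La³⁺]^2 = 8.05×10⁻³⁴ / (1.29×10⁻²)^3 = 3.75×10⁻²⁸
[La³⁺] = 1.94×10⁻¹⁴ mol/L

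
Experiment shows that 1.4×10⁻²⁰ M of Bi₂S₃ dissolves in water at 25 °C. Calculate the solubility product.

Ksp = 5.8×10⁻⁹⁸

Bi₂S₃(s) ⇌ 2 Bi³⁺(aq) + 3 S²⁻(aq)
Let s be the molar solubility. Then [Bi³⁺] = 2s and [S²⁻] = 3s.
Ksp = [Bi³⁺]^2[S²⁻]^3 = (2s)^2 · (3s)^3 = 108s^5
Ksp = 108 × (1.4×10⁻²⁰)^5 = 5.8×10⁻⁹⁸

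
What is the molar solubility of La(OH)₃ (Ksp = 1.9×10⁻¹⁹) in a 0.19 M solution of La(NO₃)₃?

La(OH)₃(s) ⇌ La³⁺(aq) + 3 OH⁻(aq)
The solution already contains La³⁺ at 0.19 M. Let s be the molar solubility of La(OH)₃.
[La³⁺] ≈ 0.19 M (common ion dominates); [OH⁻] = 3s.
Ksp = [La³⁺][OH⁻]^3 = (0.19)(3s)^3
(3s)^3 = 1.9×10⁻¹⁹ / (0.19) = 1.0×10⁻¹⁸
s = 3.3×10⁻⁷ M

3.3×10⁻⁷ M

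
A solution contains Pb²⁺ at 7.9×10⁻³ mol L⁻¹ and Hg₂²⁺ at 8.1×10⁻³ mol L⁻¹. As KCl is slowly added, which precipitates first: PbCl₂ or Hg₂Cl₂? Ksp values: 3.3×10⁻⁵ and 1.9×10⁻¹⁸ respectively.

Hg₂Cl₂

Precipitation of each salt begins when its ion product equals Ksp.
For PbCl₂: [Cl⁻] = (Ksp/[Pb²⁺])^(1/2) = 6.5×10⁻² mol L⁻¹
For Hg₂Cl₂: [Cl⁻] = (Ksp/[Hg₂²⁺])^(1/2) = 1.5×10⁻⁸ mol L⁻¹
Since Hg₂Cl₂ needs less Cl⁻ to reach saturation, it precipitates first.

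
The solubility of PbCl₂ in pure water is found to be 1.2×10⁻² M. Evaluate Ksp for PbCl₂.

PbCl₂(s) ⇌ Pb²⁺(aq) + 2 Cl⁻(aq)
If s mol/L of PbCl₂ dissolves, [Pb²⁺] = s and [Cl⁻] = 2s.
Ksp = [Pb²⁺][Cl⁻]^2 = s · (2s)^2 = 4s^3
Ksp = 4 × (1.2×10⁻²)^3 = 6.9×10⁻⁶

Ksp = 6.9×10⁻⁶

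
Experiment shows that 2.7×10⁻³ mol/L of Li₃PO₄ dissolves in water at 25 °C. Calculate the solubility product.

Ksp = 1.4×10⁻⁹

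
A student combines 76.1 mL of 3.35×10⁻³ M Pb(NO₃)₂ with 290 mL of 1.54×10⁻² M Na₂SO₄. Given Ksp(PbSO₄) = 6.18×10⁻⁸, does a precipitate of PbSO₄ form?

The combined volume is 366.1 mL.
[Pb²⁺] = (3.35×10⁻³)(76.1)/366.1 = 6.96×10⁻⁴ M
[SO₄²⁻] = (1.54×10⁻²)(290)/366.1 = 1.22×10⁻² M
Q = [Pb²⁺][SO₄²⁻] = 8.49×10⁻⁶
Because Q > Ksp (8.49×10⁻⁶ vs 6.18×10⁻⁸), a precipitate of PbSO₄ forms.

Yes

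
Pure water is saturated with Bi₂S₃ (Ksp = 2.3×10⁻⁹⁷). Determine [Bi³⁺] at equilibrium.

Bi₂S₃(s) ⇌ 2 Bi³⁺(aq) + 3 S²⁻(aq)
If s mol/L of Bi₂S₃ dissolves, [Bi³⁺] = 2s and [S²⁻] = 3s.
Ksp = [Bi³⁺]^2[S²⁻]^3 = (2s)^2 · (3s)^3 = 108s^5 = 2.3×10⁻⁹⁷
s = 1.8×10⁻²⁰ mol L⁻¹
[Bi³⁺] = 2s = 3.7×10⁻²⁰ mol L⁻¹

3.7×10⁻²⁰ M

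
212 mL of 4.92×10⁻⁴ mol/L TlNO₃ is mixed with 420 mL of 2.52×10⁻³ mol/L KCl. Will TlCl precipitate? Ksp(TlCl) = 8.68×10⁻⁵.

After mixing, V = 212 mL + 420 mL = 632 mL.
[Tl⁺] = (4.92×10⁻⁴)(212)/632 = 1.65×10⁻⁴ mol/L
[Cl⁻] = (2.52×10⁻³)(420)/632 = 1.67×10⁻³ mol/L
Q = [Tl⁺][Cl⁻] = 2.76×10⁻⁷
Q = 2.76×10⁻⁷ < Ksp = 8.68×10⁻⁵, so the solution is unsaturated and no precipitate forms.

No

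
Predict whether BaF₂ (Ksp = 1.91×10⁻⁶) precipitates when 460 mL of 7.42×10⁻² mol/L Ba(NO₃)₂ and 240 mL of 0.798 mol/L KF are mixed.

The combined volume is 700 mL.
[Ba²⁺] = (7.42×10⁻²)(460)/700 = 4.88×10⁻² mol/L
[F⁻] = (0.798)(240)/700 = 0.274 mol/L
Q = [Ba²⁺][F⁻]^2 = 3.65×10⁻³
Since Q (3.65×10⁻³) exceeds Ksp (1.91×10⁻⁶), BaF₂ will precipitate.

Yes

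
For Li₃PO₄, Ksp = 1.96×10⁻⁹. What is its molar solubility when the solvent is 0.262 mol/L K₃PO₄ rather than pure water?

Li₃PO₄(s) ⇌ 3 Li⁺(aq) + PO₄³⁻(aq)
Let s be the solubility of Li₃PO₄ here. The common ion gives [PO₄³⁻] ≈ 0.262 mol/L, and [Li⁺] = 3s.
Ksp = [Li⁺]^3[PO₄³⁻] = (3s)^3(0.262)
(3s)^3 = 1.96×10⁻⁹ / (0.262) = 7.48×10⁻⁹
s = 6.52×10⁻⁴ mol/L

6.52×10⁻⁴ M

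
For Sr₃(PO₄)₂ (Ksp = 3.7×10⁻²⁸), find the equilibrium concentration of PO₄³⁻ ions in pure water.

Sr₃(PO₄)₂(s) ⇌ 3 Sr²⁺(aq) + 2 PO₄³⁻(aq)
Let s be the molar solubility. Then [Sr²⁺] = 3s and [PO₄³⁻] = 2s.
Ksp = [Sr²⁺]^3[PO₄³⁻]^2 = (3s)^3 · (2s)^2 = 108s^5 = 3.7×10⁻²⁸
s = 1.3×10⁻⁶ M
[PO₄³⁻] = 2s = 2.6×10⁻⁶ M

2.6×10⁻⁶ M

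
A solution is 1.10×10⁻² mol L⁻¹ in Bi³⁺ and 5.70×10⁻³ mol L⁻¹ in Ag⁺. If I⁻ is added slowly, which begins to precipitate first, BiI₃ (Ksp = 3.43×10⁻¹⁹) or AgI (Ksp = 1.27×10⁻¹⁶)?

Precipitation begins when Q = Ksp.
For BiI₃: [I⁻] = (Ksp/[Bi³⁺])^(1/3) = 3.15×10⁻⁶ mol L⁻¹
For AgI: [I⁻] = (Ksp/[Ag⁺]) = 2.23×10⁻¹⁴ mol L⁻¹
Since AgI needs less I⁻ to reach saturation, it precipitates first.

AgI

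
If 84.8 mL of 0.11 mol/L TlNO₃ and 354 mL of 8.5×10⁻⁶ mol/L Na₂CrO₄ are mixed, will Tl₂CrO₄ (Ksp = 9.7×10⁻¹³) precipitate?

Yes

The combined volume is 438.8 mL.
[Tl⁺] = (0.11)(84.8)/438.8 = 2.1×10⁻² mol/L
[CrO₄²⁻] = (8.5×10⁻⁶)(354)/438.8 = 6.9×10⁻⁶ mol/L
Q = [Tl⁺]^2[CrO₄²⁻] = 3.1×10⁻⁹
Q = 3.1×10⁻⁹ > Ksp = 9.7×10⁻¹³, so the solution is supersaturated and Tl₂CrO₄ precipitates.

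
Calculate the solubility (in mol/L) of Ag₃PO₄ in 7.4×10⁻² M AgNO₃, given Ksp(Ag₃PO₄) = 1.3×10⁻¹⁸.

Ag₃PO₄(s) ⇌ 3 Ag⁺(aq) + PO₄³⁻(aq)
Let s be the solubility of Ag₃PO₄ here. The common ion gives [Ag⁺] ≈ 7.4×10⁻² M, and [PO₄³⁻] = s.
Ksp = [Ag⁺]^3[PO₄³⁻] = (7.4×10⁻²)^3s
s = 1.3×10⁻¹⁸ / (7.4×10⁻²)^3 = 3.2×10⁻¹⁵
s = 3.2×10⁻¹⁵ M

3.2×10⁻¹⁵ M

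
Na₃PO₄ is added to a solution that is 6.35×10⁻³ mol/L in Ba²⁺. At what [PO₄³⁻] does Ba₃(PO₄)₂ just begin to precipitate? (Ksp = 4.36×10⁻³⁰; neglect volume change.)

4.13×10⁻¹² M

Precipitation of each salt begins when its ion product equals Ksp.
Ba₃(PO₄)₂(s) ⇌ 3 Ba²⁺(aq) + 2 PO₄³⁻(aq)
Ksp = [Ba²⁺]^3[PO₄³⁻]^2 = [PO₄³⁻]^2(6.35×10⁻³)^3
[PO₄³⁻]^2 = 4.36×10⁻³⁰ / (6.35×10⁻³)^3 = 1.70×10⁻²³
[PO₄³⁻] = 4.13×10⁻¹² mol/L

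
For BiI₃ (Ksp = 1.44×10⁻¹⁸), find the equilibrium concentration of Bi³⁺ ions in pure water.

1.52×10⁻⁵ M

BiI₃(s) ⇌ Bi³⁺(aq) + 3 I⁻(aq)
Call the molar solubility s, so that [Bi³⁺] = s and [I⁻] = 3s.
Ksp = [Bi³⁺][I⁻]^3 = s · (3s)^3 = 27s^4 = 1.44×10⁻¹⁸
s = 1.52×10⁻⁵ M
[Bi³⁺] = s = 1.52×10⁻⁵ M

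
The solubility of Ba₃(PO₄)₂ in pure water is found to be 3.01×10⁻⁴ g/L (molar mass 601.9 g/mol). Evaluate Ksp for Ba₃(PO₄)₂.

Molar solubility s = (3.01×10⁻⁴ g/L) / (601.9 g/mol) = 5.0008×10⁻⁷ mol/L
Ba₃(PO₄)₂(s) ⇌ 3 Ba²⁺(aq) + 2 PO₄³⁻(aq)
With molar solubility s: [Ba²⁺] = 3s, [PO₄³⁻] = 2s.
Ksp = [Ba²⁺]^3[PO₄³⁻]^2 = (3s)^3 · (2s)^2 = 108s^5
Ksp = 108 × (5.0008×10⁻⁷)^5 = 3.38×10⁻³⁰

Ksp = 3.38×10⁻³⁰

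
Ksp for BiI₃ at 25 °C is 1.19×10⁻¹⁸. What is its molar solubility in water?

BiI₃(s) ⇌ Bi³⁺(aq) + 3 I⁻(aq)
Let s be the molar solubility. Then [Bi³⁺] = s and [I⁻] = 3s.
Ksp = [Bi³⁺][I⁻]^3 = s · (3s)^3 = 27s^4
27s^4 = 1.19×10⁻¹⁸  ⇒  s^4 = 4.41×10⁻²⁰
Taking the 4th root, s = 1.45×10⁻⁵ M.

1.45×10⁻⁵ M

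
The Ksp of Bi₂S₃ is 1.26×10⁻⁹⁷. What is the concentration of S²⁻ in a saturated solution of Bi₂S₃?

4.90×10⁻²⁰ M

Bi₂S₃(s) ⇌ 2 Bi³⁺(aq) + 3 S²⁻(aq)
Let s be the molar solubility. Then [Bi³⁺] = 2s and [S²⁻] = 3s.
Ksp = [Bi³⁺]^2[S²⁻]^3 = (2s)^2 · (3s)^3 = 108s^5 = 1.26×10⁻⁹⁷
s = 1.63×10⁻²⁰ M
[S²⁻] = 3s = 4.90×10⁻²⁰ M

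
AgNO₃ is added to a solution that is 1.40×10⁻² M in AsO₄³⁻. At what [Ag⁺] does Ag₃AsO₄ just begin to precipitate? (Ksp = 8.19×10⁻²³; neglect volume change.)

Each salt precipitates once Q = Ksp for that salt.
Ag₃AsO₄(s) ⇌ 3 Ag⁺(aq) + AsO₄³⁻(aq)
Ksp = [Ag⁺]^3[AsO₄³⁻] = [Ag⁺]^3(1.40×10⁻²)
[Ag⁺]^3 = 8.19×10⁻²³ / (1.40×10⁻²) = 5.85×10⁻²¹
[Ag⁺] = 1.80×10⁻⁷ M

1.80×10⁻⁷ M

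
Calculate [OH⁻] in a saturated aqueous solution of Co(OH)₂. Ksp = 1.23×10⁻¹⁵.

Co(OH)₂(s) ⇌ Co²⁺(aq) + 2 OH⁻(aq)
For each mole of Co(OH)₂ that dissolves per liter, [Co²⁺] = s and [OH⁻] = 2s; let s denote this solubility.
Ksp = [Co²⁺][OH⁻]^2 = s · (2s)^2 = 4s^3 = 1.23×10⁻¹⁵
s = 6.75×10⁻⁶ M
[OH⁻] = 2s = 1.35×10⁻⁵ M

1.35×10⁻⁵ M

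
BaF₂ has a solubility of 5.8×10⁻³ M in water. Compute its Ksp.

Ksp = 7.8×10⁻⁷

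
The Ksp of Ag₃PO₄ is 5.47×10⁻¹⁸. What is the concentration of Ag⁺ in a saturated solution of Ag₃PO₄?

6.36×10⁻⁵ M

Ag₃PO₄(s) ⇌ 3 Ag⁺(aq) + PO₄³⁻(aq)
If s mol/L of Ag₃PO₄ dissolves, [Ag⁺] = 3s and [PO₄³⁻] = s.
Ksp = [Ag⁺]^3[PO₄³⁻] = (3s)^3 · s = 27s^4 = 5.47×10⁻¹⁸
s = 2.12×10⁻⁵ mol L⁻¹
[Ag⁺] = 3s = 6.36×10⁻⁵ mol L⁻¹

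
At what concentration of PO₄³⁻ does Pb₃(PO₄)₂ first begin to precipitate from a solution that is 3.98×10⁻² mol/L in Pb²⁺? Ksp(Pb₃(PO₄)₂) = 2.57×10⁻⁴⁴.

2.02×10⁻²⁰ M

A salt starts to precipitate once the ion product Q reaches its Ksp.
Pb₃(PO₄)₂(s) ⇌ 3 Pb²⁺(aq) + 2 PO₄³⁻(aq)
Ksp = [Pb²⁺]^3[PO₄³⁻]^2 = [PO₄³⁻]^2(3.98×10⁻²)^3
[PO₄³⁻]^2 = 2.57×10⁻⁴⁴ / (3.98×10⁻²)^3 = 4.08×10⁻⁴⁰
[PO₄³⁻] = 2.02×10⁻²⁰ mol/L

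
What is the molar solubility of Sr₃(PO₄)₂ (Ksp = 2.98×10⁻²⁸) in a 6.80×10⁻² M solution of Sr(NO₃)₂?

4.87×10⁻¹³ M

Sr₃(PO₄)₂(s) ⇌ 3 Sr²⁺(aq) + 2 PO₄³⁻(aq)
The solution already contains Sr²⁺ at 6.80×10⁻² M. Let s be the molar solubility of Sr₃(PO₄)₂.
[Sr²⁺] ≈ 6.80×10⁻² M (common ion dominates); [PO₄³⁻] = 2s.
Ksp = [Sr²⁺]^3[PO₄³⁻]^2 = (6.80×10⁻²)^3(2s)^2
(2s)^2 = 2.98×10⁻²⁸ / (6.80×10⁻²)^3 = 9.48×10⁻²⁵
s = 4.87×10⁻¹³ M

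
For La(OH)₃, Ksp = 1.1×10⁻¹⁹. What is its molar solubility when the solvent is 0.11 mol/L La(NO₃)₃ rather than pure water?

La(OH)₃(s) ⇌ La³⁺(aq) + 3 OH⁻(aq)
The solution already contains La³⁺ at 0.11 mol/L. Let s be the molar solubility of La(OH)₃.
[La³⁺] ≈ 0.11 mol/L (common ion dominates); [OH⁻] = 3s.
Ksp = [La³⁺][OH⁻]^3 = (0.11)(3s)^3
(3s)^3 = 1.1×10⁻¹⁹ / (0.11) = 1.0×10⁻¹⁸
s = 3.3×10⁻⁷ mol/L

3.3×10⁻⁷ M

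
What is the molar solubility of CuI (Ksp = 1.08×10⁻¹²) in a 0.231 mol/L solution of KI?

4.68×10⁻¹² M

CuI(s) ⇌ Cu⁺(aq) + I⁻(aq)
I⁻ is already present at 0.231 mol/L. If s mol/L of CuI dissolves, [Cu⁺] = s while [I⁻] ≈ 0.231 mol/L.
Ksp = [Cu⁺][I⁻] = s(0.231)
s = 1.08×10⁻¹² / (0.231) = 4.68×10⁻¹²
s = 4.68×10⁻¹² mol/L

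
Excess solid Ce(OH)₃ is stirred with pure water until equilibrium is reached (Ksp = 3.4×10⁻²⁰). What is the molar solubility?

Ce(OH)₃(s) ⇌ Ce³⁺(aq) + 3 OH⁻(aq)
Let s be the molar solubility. Then [Ce³⁺] = s and [OH⁻] = 3s.
Ksp = [Ce³⁺][OH⁻]^3 = s · (3s)^3 = 27s^4
27s^4 = 3.4×10⁻²⁰  ⇒  s^4 = 1.3×10⁻²¹
s = (1.3×10⁻²¹)^(1/4) = 6.0×10⁻⁶ mol/L

6.0×10⁻⁶ M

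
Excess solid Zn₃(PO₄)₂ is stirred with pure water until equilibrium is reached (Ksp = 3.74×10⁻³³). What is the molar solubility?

Zn₃(PO₄)₂(s) ⇌ 3 Zn²⁺(aq) + 2 PO₄³⁻(aq)
Let s be the molar solubility. Then [Zn²⁺] = 3s and [PO₄³⁻] = 2s.
Ksp = [Zn²⁺]^3[PO₄³⁻]^2 = (3s)^3 · (2s)^2 = 108s^5
108s^5 = 3.74×10⁻³³  ⇒  s^5 = 3.46×10⁻³⁵
s = (3.46×10⁻³⁵)^(1/5) = 1.28×10⁻⁷ mol L⁻¹

1.28×10⁻⁷ M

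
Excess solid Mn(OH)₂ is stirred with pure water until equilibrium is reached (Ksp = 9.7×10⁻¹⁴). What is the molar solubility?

Mn(OH)₂(s) ⇌ Mn²⁺(aq) + 2 OH⁻(aq)
Call the molar solubility s, so that [Mn²⁺] = s and [OH⁻] = 2s.
Ksp = [Mn²⁺][OH⁻]^2 = s · (2s)^2 = 4s^3
4s^3 = 9.7×10⁻¹⁴  ⇒  s^3 = 2.4×10⁻¹⁴
Taking the 3rd root, s = 2.9×10⁻⁵ M.

2.9×10⁻⁵ M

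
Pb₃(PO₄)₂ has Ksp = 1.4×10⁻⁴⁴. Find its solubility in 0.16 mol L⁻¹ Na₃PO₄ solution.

Pb₃(PO₄)₂(s) ⇌ 3 Pb²⁺(aq) + 2 PO₄³⁻(aq)
With PO₄³⁻ already at 0.16 mol L⁻¹ and s small, take [PO₄³⁻] ≈ 0.16 mol L⁻¹ and [Pb²⁺] = 3s.
Ksp = [Pb²⁺]^3[PO₄³⁻]^2 = (3s)^3(0.16)^2
(3s)^3 = 1.4×10⁻⁴⁴ / (0.16)^2 = 5.5×10⁻⁴³
s = 2.7×10⁻¹⁵ mol L⁻¹

2.7×10⁻¹⁵ M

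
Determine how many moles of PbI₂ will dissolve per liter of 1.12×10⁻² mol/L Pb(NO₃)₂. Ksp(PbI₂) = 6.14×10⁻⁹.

3.70×10⁻⁴ M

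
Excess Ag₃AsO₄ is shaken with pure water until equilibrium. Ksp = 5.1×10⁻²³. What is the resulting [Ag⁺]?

3.5×10⁻⁶ M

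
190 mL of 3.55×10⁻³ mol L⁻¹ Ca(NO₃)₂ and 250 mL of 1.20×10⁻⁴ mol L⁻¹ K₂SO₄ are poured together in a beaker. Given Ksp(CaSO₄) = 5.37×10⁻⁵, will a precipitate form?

The combined volume is 440 mL.
[Ca²⁺] = (3.55×10⁻³)(190)/440 = 1.53×10⁻³ mol L⁻¹
[SO₄²⁻] = (1.20×10⁻⁴)(250)/440 = 6.82×10⁻⁵ mol L⁻¹
Q = [Ca²⁺][SO₄²⁻] = 1.05×10⁻⁷
Q < Ksp (1.05×10⁻⁷ vs 5.37×10⁻⁵); the solution remains unsaturated and no precipitate forms.

No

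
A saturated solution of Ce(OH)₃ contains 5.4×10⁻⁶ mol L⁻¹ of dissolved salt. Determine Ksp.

Ce(OH)₃(s) ⇌ Ce³⁺(aq) + 3 OH⁻(aq)
Let s be the molar solubility. Then [Ce³⁺] = s and [OH⁻] = 3s.
Ksp = [Ce³⁺][OH⁻]^3 = s · (3s)^3 = 27s^4
Ksp = 27 × (5.4×10⁻⁶)^4 = 2.3×10⁻²⁰

Ksp = 2.3×10⁻²⁰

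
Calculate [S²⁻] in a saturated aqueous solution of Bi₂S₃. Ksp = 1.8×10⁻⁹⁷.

Bi₂S₃(s) ⇌ 2 Bi³⁺(aq) + 3 S²⁻(aq)
Let s be the molar solubility. Then [Bi³⁺] = 2s and [S²⁻] = 3s.
Ksp = [Bi³⁺]^2[S²⁻]^3 = (2s)^2 · (3s)^3 = 108s^5 = 1.8×10⁻⁹⁷
s = 1.8×10⁻²⁰ mol/L
[S²⁻] = 3s = 5.3×10⁻²⁰ mol/L

5.3×10⁻²⁰ M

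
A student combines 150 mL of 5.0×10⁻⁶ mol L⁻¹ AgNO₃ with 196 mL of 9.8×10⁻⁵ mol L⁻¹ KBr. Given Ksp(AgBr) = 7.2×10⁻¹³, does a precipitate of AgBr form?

Yes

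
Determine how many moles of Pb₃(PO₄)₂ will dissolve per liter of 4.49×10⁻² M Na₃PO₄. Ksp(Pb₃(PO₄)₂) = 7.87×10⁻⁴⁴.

Pb₃(PO₄)₂(s) ⇌ 3 Pb²⁺(aq) + 2 PO₄³⁻(aq)
PO₄³⁻ is already present at 4.49×10⁻² M. If s mol/L of Pb₃(PO₄)₂ dissolves, [Pb²⁺] = 3s while [PO₄³⁻] ≈ 4.49×10⁻² M.
Ksp = [Pb²⁺]^3[PO₄³⁻]^2 = (3s)^3(4.49×10⁻²)^2
(3s)^3 = 7.87×10⁻⁴⁴ / (4.49×10⁻²)^2 = 3.90×10⁻⁴¹
s = 1.13×10⁻¹⁴ M

1.13×10⁻¹⁴ M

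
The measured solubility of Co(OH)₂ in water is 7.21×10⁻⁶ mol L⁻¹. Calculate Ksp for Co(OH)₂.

Co(OH)₂(s) ⇌ Co²⁺(aq) + 2 OH⁻(aq)
Let s be the molar solubility. Then [Co²⁺] = s and [OH⁻] = 2s.
Ksp = [Co²⁺][OH⁻]^2 = s · (2s)^2 = 4s^3
Ksp = 4 × (7.21×10⁻⁶)^3 = 1.50×10⁻¹⁵

Ksp = 1.50×10⁻¹⁵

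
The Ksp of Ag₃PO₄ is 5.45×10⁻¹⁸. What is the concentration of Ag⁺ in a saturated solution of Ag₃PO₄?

Ag₃PO₄(s) ⇌ 3 Ag⁺(aq) + PO₄³⁻(aq)
For each mole of Ag₃PO₄ that dissolves per liter, [Ag⁺] = 3s and [PO₄³⁻] = s; let s denote this solubility.
Ksp = [Ag⁺]^3[PO₄³⁻] = (3s)^3 · s = 27s^4 = 5.45×10⁻¹⁸
s = 2.12×10⁻⁵ mol/L
[Ag⁺] = 3s = 6.36×10⁻⁵ mol/L

6.36×10⁻⁵ M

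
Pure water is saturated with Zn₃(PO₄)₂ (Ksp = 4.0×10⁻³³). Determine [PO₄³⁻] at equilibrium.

2.6×10⁻⁷ M

Zn₃(PO₄)₂(s) ⇌ 3 Zn²⁺(aq) + 2 PO₄³⁻(aq)
Call the molar solubility s, so that [Zn²⁺] = 3s and [PO₄³⁻] = 2s.
Ksp = [Zn²⁺]^3[PO₄³⁻]^2 = (3s)^3 · (2s)^2 = 108s^5 = 4.0×10⁻³³
s = 1.3×10⁻⁷ M
[PO₄³⁻] = 2s = 2.6×10⁻⁷ M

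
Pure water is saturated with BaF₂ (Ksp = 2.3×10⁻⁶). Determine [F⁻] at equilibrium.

1.7×10⁻² M

BaF₂(s) ⇌ Ba²⁺(aq) + 2 F⁻(aq)
With molar solubility s: [Ba²⁺] = s, [F⁻] = 2s.
Ksp = [Ba²⁺][F⁻]^2 = s · (2s)^2 = 4s^3 = 2.3×10⁻⁶
s = 8.3×10⁻³ mol L⁻¹
[F⁻] = 2s = 1.7×10⁻² mol L⁻¹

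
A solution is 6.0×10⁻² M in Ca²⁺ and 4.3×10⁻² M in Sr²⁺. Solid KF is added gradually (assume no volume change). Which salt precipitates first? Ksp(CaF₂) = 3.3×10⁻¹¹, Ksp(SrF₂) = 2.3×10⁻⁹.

CaF₂

Each salt precipitates once Q = Ksp for that salt.
For CaF₂: [F⁻] = (Ksp/[Ca²⁺])^(1/2) = 2.3×10⁻⁵ M
For SrF₂: [F⁻] = (Ksp/[Sr²⁺])^(1/2) = 2.3×10⁻⁴ M
The smaller threshold [F⁻] is reached first, so CaF₂ precipitates first.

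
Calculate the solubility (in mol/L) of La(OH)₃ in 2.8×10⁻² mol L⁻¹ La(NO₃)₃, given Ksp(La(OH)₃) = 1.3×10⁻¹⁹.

5.6×10⁻⁷ M

La(OH)₃(s) ⇌ La³⁺(aq) + 3 OH⁻(aq)
With La³⁺ already at 2.8×10⁻² mol L⁻¹ and s small, take [La³⁺] ≈ 2.8×10⁻² mol L⁻¹ and [OH⁻] = 3s.
Ksp = [La³⁺][OH⁻]^3 = (2.8×10⁻²)(3s)^3
(3s)^3 = 1.3×10⁻¹⁹ / (2.8×10⁻²) = 4.6×10⁻¹⁸
s = 5.6×10⁻⁷ mol L⁻¹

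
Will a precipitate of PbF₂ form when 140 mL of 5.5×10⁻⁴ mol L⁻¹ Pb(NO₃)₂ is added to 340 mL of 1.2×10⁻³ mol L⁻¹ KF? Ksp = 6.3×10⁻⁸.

No

After mixing, V = 140 mL + 340 mL = 480 mL.
[Pb²⁺] = (5.5×10⁻⁴)(140)/480 = 1.6×10⁻⁴ mol L⁻¹
[F⁻] = (1.2×10⁻³)(340)/480 = 8.5×10⁻⁴ mol L⁻¹
Q = [Pb²⁺][F⁻]^2 = 1.2×10⁻¹⁰
Q < Ksp (1.2×10⁻¹⁰ vs 6.3×10⁻⁸); the solution remains unsaturated and no precipitate forms.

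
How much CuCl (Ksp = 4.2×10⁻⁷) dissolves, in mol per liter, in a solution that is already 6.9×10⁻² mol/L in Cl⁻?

6.1×10⁻⁶ M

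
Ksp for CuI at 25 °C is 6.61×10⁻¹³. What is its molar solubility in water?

CuI(s) ⇌ Cu⁺(aq) + I⁻(aq)
For each mole of CuI that dissolves per liter, [Cu⁺] = s and [I⁻] = s; let s denote this solubility.
Ksp = [Cu⁺][I⁻] = s · s = s^2
s^2 = 6.61×10⁻¹³
s = (6.61×10⁻¹³)^(1/2) = 8.13×10⁻⁷ mol L⁻¹

8.13×10⁻⁷ M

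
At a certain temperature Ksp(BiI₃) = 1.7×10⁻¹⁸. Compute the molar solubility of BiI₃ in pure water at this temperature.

1.6×10⁻⁵ M

BiI₃(s) ⇌ Bi³⁺(aq) + 3 I⁻(aq)
Let s be the molar solubility. Then [Bi³⁺] = s and [I⁻] = 3s.
Ksp = [Bi³⁺][I⁻]^3 = s · (3s)^3 = 27s^4
27s^4 = 1.7×10⁻¹⁸  ⇒  s^4 = 6.3×10⁻²⁰
Taking the 4th root, s = 1.6×10⁻⁵ mol/L.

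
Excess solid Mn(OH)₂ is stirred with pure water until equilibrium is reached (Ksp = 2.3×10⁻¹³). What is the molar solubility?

3.9×10⁻⁵ M

Mn(OH)₂(s) ⇌ Mn²⁺(aq) + 2 OH⁻(aq)
For each mole of Mn(OH)₂ that dissolves per liter, [Mn²⁺] = s and [OH⁻] = 2s; let s denote this solubility.
Ksp = [Mn²⁺][OH⁻]^2 = s · (2s)^2 = 4s^3
4s^3 = 2.3×10⁻¹³  ⇒  s^3 = 5.8×10⁻¹⁴
Taking the 3rd root, s = 3.9×10⁻⁵ mol/L.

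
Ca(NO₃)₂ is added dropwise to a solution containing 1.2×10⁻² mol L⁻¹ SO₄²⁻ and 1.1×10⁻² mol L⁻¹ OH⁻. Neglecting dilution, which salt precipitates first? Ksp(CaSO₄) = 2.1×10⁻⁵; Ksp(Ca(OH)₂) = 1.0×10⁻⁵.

CaSO₄

Each salt precipitates once Q = Ksp for that salt.
For CaSO₄: [Ca²⁺] = (Ksp/[SO₄²⁻]) = 1.8×10⁻³ mol L⁻¹
For Ca(OH)₂: [Ca²⁺] = (Ksp/[OH⁻]^2) = 8.3×10⁻² mol L⁻¹
CaSO₄ requires the lower [Ca²⁺], so it precipitates first.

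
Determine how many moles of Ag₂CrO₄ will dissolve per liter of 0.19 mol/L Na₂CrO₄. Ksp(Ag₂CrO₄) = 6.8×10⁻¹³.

9.5×10⁻⁷ M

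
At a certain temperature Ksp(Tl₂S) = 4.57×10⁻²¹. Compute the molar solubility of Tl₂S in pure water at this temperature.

Tl₂S(s) ⇌ 2 Tl⁺(aq) + S²⁻(aq)
Call the molar solubility s, so that [Tl⁺] = 2s and [S²⁻] = s.
Ksp = [Tl⁺]^2[S²⁻] = (2s)^2 · s = 4s^3
4s^3 = 4.57×10⁻²¹  ⇒  s^3 = 1.14×10⁻²¹
s = 1.05×10⁻⁷ mol L⁻¹

1.05×10⁻⁷ M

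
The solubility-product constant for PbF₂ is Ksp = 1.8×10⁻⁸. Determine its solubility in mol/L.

PbF₂(s) ⇌ Pb²⁺(aq) + 2 F⁻(aq)
Call the molar solubility s, so that [Pb²⁺] = s and [F⁻] = 2s.
Ksp = [Pb²⁺][F⁻]^2 = s · (2s)^2 = 4s^3
4s^3 = 1.8×10⁻⁸  ⇒  s^3 = 4.5×10⁻⁹
s = (4.5×10⁻⁹)^(1/3) = 1.7×10⁻³ M

1.7×10⁻³ M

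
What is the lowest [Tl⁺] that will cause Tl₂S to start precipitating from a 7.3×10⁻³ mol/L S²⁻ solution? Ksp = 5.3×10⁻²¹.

A salt starts to precipitate once the ion product Q reaches its Ksp.
Tl₂S(s) ⇌ 2 Tl⁺(aq) + S²⁻(aq)
Ksp = [Tl⁺]^2[S²⁻] = [Tl⁺]^2(7.3×10⁻³)
[Tl⁺]^2 = 5.3×10⁻²¹ / (7.3×10⁻³) = 7.3×10⁻¹⁹
[Tl⁺] = 8.5×10⁻¹⁰ mol/L

8.5×10⁻¹⁰ M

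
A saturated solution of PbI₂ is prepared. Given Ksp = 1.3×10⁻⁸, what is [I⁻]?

PbI₂(s) ⇌ Pb²⁺(aq) + 2 I⁻(aq)
Call the molar solubility s, so that [Pb²⁺] = s and [I⁻] = 2s.
Ksp = [Pb²⁺][I⁻]^2 = s · (2s)^2 = 4s^3 = 1.3×10⁻⁸
s = 1.5×10⁻³ M
[I⁻] = 2s = 3.0×10⁻³ M

3.0×10⁻³ M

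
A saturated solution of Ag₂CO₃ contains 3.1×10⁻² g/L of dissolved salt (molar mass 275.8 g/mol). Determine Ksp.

Ksp = 5.7×10⁻¹²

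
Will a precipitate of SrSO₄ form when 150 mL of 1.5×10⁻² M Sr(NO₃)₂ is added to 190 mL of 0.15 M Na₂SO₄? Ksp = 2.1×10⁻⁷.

Total volume after mixing = 150 + 190 = 340 mL.
[Sr²⁺] = (1.5×10⁻²)(150)/340 = 6.6×10⁻³ M
[SO₄²⁻] = (0.15)(190)/340 = 8.4×10⁻² M
Q = [Sr²⁺][SO₄²⁻] = 5.5×10⁻⁴
Since Q (5.5×10⁻⁴) exceeds Ksp (2.1×10⁻⁷), SrSO₄ will precipitate.

Yes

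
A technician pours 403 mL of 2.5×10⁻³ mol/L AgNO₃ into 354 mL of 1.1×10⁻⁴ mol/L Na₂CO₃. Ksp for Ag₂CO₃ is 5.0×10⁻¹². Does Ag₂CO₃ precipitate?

After mixing, V = 403 mL + 354 mL = 757 mL.
[Ag⁺] = (2.5×10⁻³)(403)/757 = 1.3×10⁻³ mol/L
[CO₃²⁻] = (1.1×10⁻⁴)(354)/757 = 5.1×10⁻⁵ mol/L
Q = [Ag⁺]^2[CO₃²⁻] = 9.1×10⁻¹¹
Because Q > Ksp (9.1×10⁻¹¹ vs 5.0×10⁻¹²), a precipitate of Ag₂CO₃ forms.

Yes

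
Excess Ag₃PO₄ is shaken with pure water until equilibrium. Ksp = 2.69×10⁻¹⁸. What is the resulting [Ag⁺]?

Ag₃PO₄(s) ⇌ 3 Ag⁺(aq) + PO₄³⁻(aq)
With molar solubility s: [Ag⁺] = 3s, [PO₄³⁻] = s.
Ksp = [Ag⁺]^3[PO₄³⁻] = (3s)^3 · s = 27s^4 = 2.69×10⁻¹⁸
s = 1.78×10⁻⁵ mol/L
[Ag⁺] = 3s = 5.33×10⁻⁵ mol/L

5.33×10⁻⁵ M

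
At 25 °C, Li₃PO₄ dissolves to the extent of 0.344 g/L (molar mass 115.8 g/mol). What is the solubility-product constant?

Convert to molarity: s = 0.344 / 115.8 = 2.9706×10⁻³ mol/L
Li₃PO₄(s) ⇌ 3 Li⁺(aq) + PO₄³⁻(aq)
Let s be the molar solubility. Then [Li⁺] = 3s and [PO₄³⁻] = s.
Ksp = [Li⁺]^3[PO₄³⁻] = (3s)^3 · s = 27s^4
Ksp = 27 × (2.9706×10⁻³)^4 = 2.10×10⁻⁹

Ksp = 2.10×10⁻⁹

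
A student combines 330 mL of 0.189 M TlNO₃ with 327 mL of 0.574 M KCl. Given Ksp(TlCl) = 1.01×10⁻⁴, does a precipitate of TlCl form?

Yes

After mixing, V = 330 mL + 327 mL = 657 mL.
[Tl⁺] = (0.189)(330)/657 = 9.49×10⁻² M
[Cl⁻] = (0.574)(327)/657 = 0.286 M
Q = [Tl⁺][Cl⁻] = 2.71×10⁻²
Because Q > Ksp (2.71×10⁻² vs 1.01×10⁻⁴), a precipitate of TlCl forms.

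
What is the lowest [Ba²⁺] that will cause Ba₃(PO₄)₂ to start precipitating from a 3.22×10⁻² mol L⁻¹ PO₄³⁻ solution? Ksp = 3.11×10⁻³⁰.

1.44×10⁻⁹ M

The threshold for precipitation is Q = Ksp.
Ba₃(PO₄)₂(s) ⇌ 3 Ba²⁺(aq) + 2 PO₄³⁻(aq)
Ksp = [Ba²⁺]^3[PO₄³⁻]^2 = [Ba²⁺]^3(3.22×10⁻²)^2
[Ba²⁺]^3 = 3.11×10⁻³⁰ / (3.22×10⁻²)^2 = 3.00×10⁻²⁷
[Ba²⁺] = 1.44×10⁻⁹ mol L⁻¹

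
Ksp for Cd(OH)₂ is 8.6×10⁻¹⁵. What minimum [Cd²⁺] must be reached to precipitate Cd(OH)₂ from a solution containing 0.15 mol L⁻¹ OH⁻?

Precipitation of each salt begins when its ion product equals Ksp.
Cd(OH)₂(s) ⇌ Cd²⁺(aq) + 2 OH⁻(aq)
Ksp = [Cd²⁺][OH⁻]^2 = [Cd²⁺](0.15)^2
[Cd²⁺] = 8.6×10⁻¹⁵ / (0.15)^2 = 3.8×10⁻¹³
[Cd²⁺] = 3.8×10⁻¹³ mol L⁻¹

3.8×10⁻¹³ M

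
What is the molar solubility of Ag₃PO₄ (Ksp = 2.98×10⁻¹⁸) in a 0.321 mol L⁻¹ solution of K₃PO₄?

7.01×10⁻⁷ M

Ag₃PO₄(s) ⇌ 3 Ag⁺(aq) + PO₄³⁻(aq)
PO₄³⁻ is already present at 0.321 mol L⁻¹. If s mol/L of Ag₃PO₄ dissolves, [Ag⁺] = 3s while [PO₄³⁻] ≈ 0.321 mol L⁻¹.
Ksp = [Ag⁺]^3[PO₄³⁻] = (3s)^3(0.321)
(3s)^3 = 2.98×10⁻¹⁸ / (0.321) = 9.28×10⁻¹⁸
s = 7.01×10⁻⁷ mol L⁻¹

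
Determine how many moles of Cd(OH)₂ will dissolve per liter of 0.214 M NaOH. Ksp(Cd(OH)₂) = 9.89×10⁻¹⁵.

Cd(OH)₂(s) ⇌ Cd²⁺(aq) + 2 OH⁻(aq)
The solution already contains OH⁻ at 0.214 M. Let s be the molar solubility of Cd(OH)₂.
[OH⁻] ≈ 0.214 M (common ion dominates); [Cd²⁺] = s.
Ksp = [Cd²⁺][OH⁻]^2 = s(0.214)^2
s = 9.89×10⁻¹⁵ / (0.214)^2 = 2.16×10⁻¹³
s = 2.16×10⁻¹³ M

2.16×10⁻¹³ M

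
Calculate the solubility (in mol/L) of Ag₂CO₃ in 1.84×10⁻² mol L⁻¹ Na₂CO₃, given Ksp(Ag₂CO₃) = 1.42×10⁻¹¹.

1.39×10⁻⁵ M

Ag₂CO₃(s) ⇌ 2 Ag⁺(aq) + CO₃²⁻(aq)
CO₃²⁻ is already present at 1.84×10⁻² mol L⁻¹. If s mol/L of Ag₂CO₃ dissolves, [Ag⁺] = 2s while [CO₃²⁻] ≈ 1.84×10⁻² mol L⁻¹.
Ksp = [Ag⁺]^2[CO₃²⁻] = (2s)^2(1.84×10⁻²)
(2s)^2 = 1.42×10⁻¹¹ / (1.84×10⁻²) = 7.72×10⁻¹⁰
s = 1.39×10⁻⁵ mol L⁻¹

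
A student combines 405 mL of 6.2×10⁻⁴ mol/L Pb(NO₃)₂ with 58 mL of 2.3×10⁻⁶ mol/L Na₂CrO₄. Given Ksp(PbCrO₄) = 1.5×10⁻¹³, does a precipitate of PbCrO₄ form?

Yes

Total volume after mixing = 405 + 58 = 463 mL.
[Pb²⁺] = (6.2×10⁻⁴)(405)/463 = 5.4×10⁻⁴ mol/L
[CrO₄²⁻] = (2.3×10⁻⁶)(58)/463 = 2.9×10⁻⁷ mol/L
Q = [Pb²⁺][CrO₄²⁻] = 1.6×10⁻¹⁰
Q = 1.6×10⁻¹⁰ > Ksp = 1.5×10⁻¹³, so the solution is supersaturated and PbCrO₄ precipitates.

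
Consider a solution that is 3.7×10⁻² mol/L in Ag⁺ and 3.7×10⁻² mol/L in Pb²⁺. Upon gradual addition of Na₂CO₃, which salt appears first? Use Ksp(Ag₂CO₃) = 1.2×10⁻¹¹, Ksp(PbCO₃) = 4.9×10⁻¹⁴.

PbCO₃

Precipitation begins when Q = Ksp.
For Ag₂CO₃: [CO₃²⁻] = (Ksp/[Ag⁺]^2) = 8.8×10⁻⁹ mol/L
For PbCO₃: [CO₃²⁻] = (Ksp/[Pb²⁺]) = 1.3×10⁻¹² mol/L
PbCO₃ requires the lower [CO₃²⁻], so it precipitates first.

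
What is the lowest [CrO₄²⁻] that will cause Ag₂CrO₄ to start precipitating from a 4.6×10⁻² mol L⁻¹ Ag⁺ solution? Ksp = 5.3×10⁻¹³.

Precipitation of each salt begins when its ion product equals Ksp.
Ag₂CrO₄(s) ⇌ 2 Ag⁺(aq) + CrO₄²⁻(aq)
Ksp = [Ag⁺]^2[CrO₄²⁻] = [CrO₄²⁻](4.6×10⁻²)^2
[CrO₄²⁻] = 5.3×10⁻¹³ / (4.6×10⁻²)^2 = 2.5×10⁻¹⁰
[CrO₄²⁻] = 2.5×10⁻¹⁰ mol L⁻¹

2.5×10⁻¹⁰ M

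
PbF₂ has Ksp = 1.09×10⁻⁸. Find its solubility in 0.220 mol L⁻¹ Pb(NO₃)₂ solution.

PbF₂(s) ⇌ Pb²⁺(aq) + 2 F⁻(aq)
The solution already contains Pb²⁺ at 0.220 mol L⁻¹. Let s be the molar solubility of PbF₂.
[Pb²⁺] ≈ 0.220 mol L⁻¹ (common ion dominates); [F⁻] = 2s.
Ksp = [Pb²⁺][F⁻]^2 = (0.220)(2s)^2
(2s)^2 = 1.09×10⁻⁸ / (0.220) = 4.95×10⁻⁸
s = 1.11×10⁻⁴ mol L⁻¹

1.11×10⁻⁴ M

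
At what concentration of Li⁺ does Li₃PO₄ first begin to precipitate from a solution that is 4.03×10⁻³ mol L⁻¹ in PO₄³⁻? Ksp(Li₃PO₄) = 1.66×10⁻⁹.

7.44×10⁻³ M

A salt starts to precipitate once the ion product Q reaches its Ksp.
Li₃PO₄(s) ⇌ 3 Li⁺(aq) + PO₄³⁻(aq)
Ksp = [Li⁺]^3[PO₄³⁻] = [Li⁺]^3(4.03×10⁻³)
[Li⁺]^3 = 1.66×10⁻⁹ / (4.03×10⁻³) = 4.12×10⁻⁷
[Li⁺] = 7.44×10⁻³ mol L⁻¹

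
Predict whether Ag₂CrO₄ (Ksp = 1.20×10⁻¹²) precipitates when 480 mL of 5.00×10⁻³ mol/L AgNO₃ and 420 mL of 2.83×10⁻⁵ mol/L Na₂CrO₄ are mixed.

Yes

Total volume after mixing = 480 + 420 = 900 mL.
[Ag⁺] = (5.00×10⁻³)(480)/900 = 2.67×10⁻³ mol/L
[CrO₄²⁻] = (2.83×10⁻⁵)(420)/900 = 1.32×10⁻⁵ mol/L
Q = [Ag⁺]^2[CrO₄²⁻] = 9.39×10⁻¹¹
Because Q > Ksp (9.39×10⁻¹¹ vs 1.20×10⁻¹²), a precipitate of Ag₂CrO₄ forms.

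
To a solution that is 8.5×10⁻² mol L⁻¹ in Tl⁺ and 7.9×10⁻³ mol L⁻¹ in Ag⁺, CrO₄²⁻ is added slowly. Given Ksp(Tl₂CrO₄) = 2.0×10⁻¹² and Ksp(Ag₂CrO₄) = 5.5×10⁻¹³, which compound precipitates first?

Tl₂CrO₄

A salt starts to precipitate once the ion product Q reaches its Ksp.
For Tl₂CrO₄: [CrO₄²⁻] = (Ksp/[Tl⁺]^2) = 2.8×10⁻¹⁰ mol L⁻¹
For Ag₂CrO₄: [CrO₄²⁻] = (Ksp/[Ag⁺]^2) = 8.8×10⁻⁹ mol L⁻¹
Tl₂CrO₄ requires the lower [CrO₄²⁻], so it precipitates first.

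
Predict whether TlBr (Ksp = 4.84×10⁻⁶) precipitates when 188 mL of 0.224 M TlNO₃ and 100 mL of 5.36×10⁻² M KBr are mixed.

Yes

Total volume after mixing = 188 + 100 = 288 mL.
[Tl⁺] = (0.224)(188)/288 = 0.146 M
[Br⁻] = (5.36×10⁻²)(100)/288 = 1.86×10⁻² M
Q = [Tl⁺][Br⁻] = 2.72×10⁻³
Since Q (2.72×10⁻³) exceeds Ksp (4.84×10⁻⁶), TlBr will precipitate.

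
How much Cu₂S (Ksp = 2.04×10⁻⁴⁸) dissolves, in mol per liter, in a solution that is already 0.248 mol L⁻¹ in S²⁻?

Cu₂S(s) ⇌ 2 Cu⁺(aq) + S²⁻(aq)
Let s be the solubility of Cu₂S here. The common ion gives [S²⁻] ≈ 0.248 mol L⁻¹, and [Cu⁺] = 2s.
Ksp = [Cu⁺]^2[S²⁻] = (2s)^2(0.248)
(2s)^2 = 2.04×10⁻⁴⁸ / (0.248) = 8.23×10⁻⁴⁸
s = 1.43×10⁻²⁴ mol L⁻¹

1.43×10⁻²⁴ M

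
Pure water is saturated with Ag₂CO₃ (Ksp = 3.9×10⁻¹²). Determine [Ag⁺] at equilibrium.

2.0×10⁻⁴ M

Ag₂CO₃(s) ⇌ 2 Ag⁺(aq) + CO₃²⁻(aq)
Call the molar solubility s, so that [Ag⁺] = 2s and [CO₃²⁻] = s.
Ksp = [Ag⁺]^2[CO₃²⁻] = (2s)^2 · s = 4s^3 = 3.9×10⁻¹²
s = 9.9×10⁻⁵ mol/L
[Ag⁺] = 2s = 2.0×10⁻⁴ mol/L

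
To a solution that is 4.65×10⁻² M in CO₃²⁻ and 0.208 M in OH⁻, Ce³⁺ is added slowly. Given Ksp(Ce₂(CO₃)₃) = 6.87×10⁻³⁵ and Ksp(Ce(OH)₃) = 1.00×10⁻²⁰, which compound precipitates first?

Ce(OH)₃

Each salt precipitates once Q = Ksp for that salt.
For Ce₂(CO₃)₃: [Ce³⁺] = (Ksp/[CO₃²⁻]^3)^(1/2) = 8.27×10⁻¹⁶ M
For Ce(OH)₃: [Ce³⁺] = (Ksp/[OH⁻]^3) = 1.11×10⁻¹⁸ M
Ce(OH)₃ requires the lower [Ce³⁺], so it precipitates first.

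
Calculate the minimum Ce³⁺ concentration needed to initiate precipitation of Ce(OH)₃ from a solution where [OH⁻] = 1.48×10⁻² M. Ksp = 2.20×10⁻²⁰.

6.79×10⁻¹⁵ M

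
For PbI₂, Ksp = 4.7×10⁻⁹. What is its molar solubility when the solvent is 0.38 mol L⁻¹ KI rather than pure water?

3.3×10⁻⁸ M

PbI₂(s) ⇌ Pb²⁺(aq) + 2 I⁻(aq)
With I⁻ already at 0.38 mol L⁻¹ and s small, take [I⁻] ≈ 0.38 mol L⁻¹ and [Pb²⁺] = s.
Ksp = [Pb²⁺][I⁻]^2 = s(0.38)^2
s = 4.7×10⁻⁹ / (0.38)^2 = 3.3×10⁻⁸
s = 3.3×10⁻⁸ mol L⁻¹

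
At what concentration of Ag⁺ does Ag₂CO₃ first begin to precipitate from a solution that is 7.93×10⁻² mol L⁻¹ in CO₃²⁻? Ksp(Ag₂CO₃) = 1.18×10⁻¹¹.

1.22×10⁻⁵ M

Precipitation of each salt begins when its ion product equals Ksp.
Ag₂CO₃(s) ⇌ 2 Ag⁺(aq) + CO₃²⁻(aq)
Ksp = [Ag⁺]^2[CO₃²⁻] = [Ag⁺]^2(7.93×10⁻²)
[Ag⁺]^2 = 1.18×10⁻¹¹ / (7.93×10⁻²) = 1.49×10⁻¹⁰
[Ag⁺] = 1.22×10⁻⁵ mol L⁻¹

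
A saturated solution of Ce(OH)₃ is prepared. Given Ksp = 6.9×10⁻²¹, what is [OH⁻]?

Ce(OH)₃(s) ⇌ Ce³⁺(aq) + 3 OH⁻(aq)
If s mol/L of Ce(OH)₃ dissolves, [Ce³⁺] = s and [OH⁻] = 3s.
Ksp = [Ce³⁺][OH⁻]^3 = s · (3s)^3 = 27s^4 = 6.9×10⁻²¹
s = 4.0×10⁻⁶ mol L⁻¹
[OH⁻] = 3s = 1.2×10⁻⁵ mol L⁻¹

1.2×10⁻⁵ M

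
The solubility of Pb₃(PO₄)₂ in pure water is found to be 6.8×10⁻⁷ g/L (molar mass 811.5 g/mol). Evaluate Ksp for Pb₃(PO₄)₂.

Ksp = 4.5×10⁻⁴⁴

Molar solubility s = (6.8×10⁻⁷ g/L) / (811.5 g/mol) = 8.380×10⁻¹⁰ mol/L
Pb₃(PO₄)₂(s) ⇌ 3 Pb²⁺(aq) + 2 PO₄³⁻(aq)
Let s be the molar solubility. Then [Pb²⁺] = 3s and [PO₄³⁻] = 2s.
Ksp = [Pb²⁺]^3[PO₄³⁻]^2 = (3s)^3 · (2s)^2 = 108s^5
Ksp = 108 × (8.380×10⁻¹⁰)^5 = 4.5×10⁻⁴⁴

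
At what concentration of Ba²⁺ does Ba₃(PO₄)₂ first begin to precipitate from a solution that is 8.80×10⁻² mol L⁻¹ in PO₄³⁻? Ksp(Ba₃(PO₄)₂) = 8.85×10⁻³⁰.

The threshold for precipitation is Q = Ksp.
Ba₃(PO₄)₂(s) ⇌ 3 Ba²⁺(aq) + 2 PO₄³⁻(aq)
Ksp = [Ba²⁺]^3[PO₄³⁻]^2 = [Ba²⁺]^3(8.80×10⁻²)^2
[Ba²⁺]^3 = 8.85×10⁻³⁰ / (8.80×10⁻²)^2 = 1.14×10⁻²⁷
[Ba²⁺] = 1.05×10⁻⁹ mol L⁻¹

1.05×10⁻⁹ M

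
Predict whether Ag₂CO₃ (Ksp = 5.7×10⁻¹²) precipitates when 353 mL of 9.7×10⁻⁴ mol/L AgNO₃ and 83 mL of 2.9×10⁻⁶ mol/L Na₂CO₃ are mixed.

No

Total volume after mixing = 353 + 83 = 436 mL.
[Ag⁺] = (9.7×10⁻⁴)(353)/436 = 7.9×10⁻⁴ mol/L
[CO₃²⁻] = (2.9×10⁻⁶)(83)/436 = 5.5×10⁻⁷ mol/L
Q = [Ag⁺]^2[CO₃²⁻] = 3.4×10⁻¹³
Q < Ksp (3.4×10⁻¹³ vs 5.7×10⁻¹²); the solution remains unsaturated and no precipitate forms.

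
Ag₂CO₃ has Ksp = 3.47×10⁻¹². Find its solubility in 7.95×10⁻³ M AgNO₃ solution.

5.49×10⁻⁸ M

Ag₂CO₃(s) ⇌ 2 Ag⁺(aq) + CO₃²⁻(aq)
With Ag⁺ already at 7.95×10⁻³ M and s small, take [Ag⁺] ≈ 7.95×10⁻³ M and [CO₃²⁻] = s.
Ksp = [Ag⁺]^2[CO₃²⁻] = (7.95×10⁻³)^2s
s = 3.47×10⁻¹² / (7.95×10⁻³)^2 = 5.49×10⁻⁸
s = 5.49×10⁻⁸ M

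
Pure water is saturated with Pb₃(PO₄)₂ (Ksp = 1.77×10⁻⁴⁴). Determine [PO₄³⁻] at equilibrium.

1.39×10⁻⁹ M

Pb₃(PO₄)₂(s) ⇌ 3 Pb²⁺(aq) + 2 PO₄³⁻(aq)
Call the molar solubility s, so that [Pb²⁺] = 3s and [PO₄³⁻] = 2s.
Ksp = [Pb²⁺]^3[PO₄³⁻]^2 = (3s)^3 · (2s)^2 = 108s^5 = 1.77×10⁻⁴⁴
s = 6.96×10⁻¹⁰ mol/L
[PO₄³⁻] = 2s = 1.39×10⁻⁹ mol/L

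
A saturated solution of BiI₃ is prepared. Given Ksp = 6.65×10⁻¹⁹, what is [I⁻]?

BiI₃(s) ⇌ Bi³⁺(aq) + 3 I⁻(aq)
If s mol/L of BiI₃ dissolves, [Bi³⁺] = s and [I⁻] = 3s.
Ksp = [Bi³⁺][I⁻]^3 = s · (3s)^3 = 27s^4 = 6.65×10⁻¹⁹
s = 1.25×10⁻⁵ M
[I⁻] = 3s = 3.76×10⁻⁵ M

3.76×10⁻⁵ M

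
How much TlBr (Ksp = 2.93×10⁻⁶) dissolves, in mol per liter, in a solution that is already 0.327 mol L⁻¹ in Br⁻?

TlBr(s) ⇌ Tl⁺(aq) + Br⁻(aq)
With Br⁻ already at 0.327 mol L⁻¹ and s small, take [Br⁻] ≈ 0.327 mol L⁻¹ and [Tl⁺] = s.
Ksp = [Tl⁺][Br⁻] = s(0.327)
s = 2.93×10⁻⁶ / (0.327) = 8.96×10⁻⁶
s = 8.96×10⁻⁶ mol L⁻¹

8.96×10⁻⁶ M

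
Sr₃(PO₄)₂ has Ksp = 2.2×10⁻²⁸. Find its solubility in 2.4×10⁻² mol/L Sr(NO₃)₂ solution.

Sr₃(PO₄)₂(s) ⇌ 3 Sr²⁺(aq) + 2 PO₄³⁻(aq)
Sr²⁺ is already present at 2.4×10⁻² mol/L. If s mol/L of Sr₃(PO₄)₂ dissolves, [PO₄³⁻] = 2s while [Sr²⁺] ≈ 2.4×10⁻² mol/L.
Ksp = [Sr²⁺]^3[PO₄³⁻]^2 = (2.4×10⁻²)^3(2s)^2
(2s)^2 = 2.2×10⁻²⁸ / (2.4×10⁻²)^3 = 1.6×10⁻²³
s = 2.0×10⁻¹² mol/L

2.0×10⁻¹² M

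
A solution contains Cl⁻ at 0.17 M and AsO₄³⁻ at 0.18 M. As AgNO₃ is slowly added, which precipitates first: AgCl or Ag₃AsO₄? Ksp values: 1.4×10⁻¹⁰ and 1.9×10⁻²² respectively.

AgCl

Precipitation begins when Q = Ksp.
For AgCl: [Ag⁺] = (Ksp/[Cl⁻]) = 8.2×10⁻¹⁰ M
For Ag₃AsO₄: [Ag⁺] = (Ksp/[AsO₄³⁻])^(1/3) = 1.0×10⁻⁷ M
The smaller threshold [Ag⁺] is reached first, so AgCl precipitates first.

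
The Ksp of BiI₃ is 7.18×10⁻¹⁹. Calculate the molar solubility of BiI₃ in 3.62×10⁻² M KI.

BiI₃(s) ⇌ Bi³⁺(aq) + 3 I⁻(aq)
The solution already contains I⁻ at 3.62×10⁻² M. Let s be the molar solubility of BiI₃.
[I⁻] ≈ 3.62×10⁻² M (common ion dominates); [Bi³⁺] = s.
Ksp = [Bi³⁺][I⁻]^3 = s(3.62×10⁻²)^3
s = 7.18×10⁻¹⁹ / (3.62×10⁻²)^3 = 1.51×10⁻¹⁴
s = 1.51×10⁻¹⁴ M

1.51×10⁻¹⁴ M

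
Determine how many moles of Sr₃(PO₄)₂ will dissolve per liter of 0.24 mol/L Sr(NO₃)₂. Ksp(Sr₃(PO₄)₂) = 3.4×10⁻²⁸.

Sr₃(PO₄)₂(s) ⇌ 3 Sr²⁺(aq) + 2 PO₄³⁻(aq)
Let s be the solubility of Sr₃(PO₄)₂ here. The common ion gives [Sr²⁺] ≈ 0.24 mol/L, and [PO₄³⁻] = 2s.
Ksp = [Sr²⁺]^3[PO₄³⁻]^2 = (0.24)^3(2s)^2
(2s)^2 = 3.4×10⁻²⁸ / (0.24)^3 = 2.5×10⁻²⁶
s = 7.8×10⁻¹⁴ mol/L

7.8×10⁻¹⁴ M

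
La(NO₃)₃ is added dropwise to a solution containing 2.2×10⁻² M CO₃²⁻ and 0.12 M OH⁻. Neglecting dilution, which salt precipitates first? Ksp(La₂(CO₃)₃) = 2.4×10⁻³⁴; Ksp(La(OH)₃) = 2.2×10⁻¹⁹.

Precipitation begins when Q = Ksp.
For La₂(CO₃)₃: [La³⁺] = (Ksp/[CO₃²⁻]^3)^(1/2) = 4.7×10⁻¹⁵ M
For La(OH)₃: [La³⁺] = (Ksp/[OH⁻]^3) = 1.3×10⁻¹⁶ M
The smaller threshold [La³⁺] is reached first, so La(OH)₃ precipitates first.

La(OH)₃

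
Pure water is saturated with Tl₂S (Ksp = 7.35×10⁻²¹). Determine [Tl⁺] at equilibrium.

2.45×10⁻⁷ M

Tl₂S(s) ⇌ 2 Tl⁺(aq) + S²⁻(aq)
Let s be the molar solubility. Then [Tl⁺] = 2s and [S²⁻] = s.
Ksp = [Tl⁺]^2[S²⁻] = (2s)^2 · s = 4s^3 = 7.35×10⁻²¹
s = 1.22×10⁻⁷ mol/L
[Tl⁺] = 2s = 2.45×10⁻⁷ mol/L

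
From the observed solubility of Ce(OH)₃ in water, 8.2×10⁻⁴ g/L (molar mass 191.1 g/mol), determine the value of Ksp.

Convert to molarity: s = 8.2×10⁻⁴ / 191.1 = 4.291×10⁻⁶ mol/L
Ce(OH)₃(s) ⇌ Ce³⁺(aq) + 3 OH⁻(aq)
If s mol/L of Ce(OH)₃ dissolves, [Ce³⁺] = s and [OH⁻] = 3s.
Ksp = [Ce³⁺][OH⁻]^3 = s · (3s)^3 = 27s^4
Ksp = 27 × (4.291×10⁻⁶)^4 = 9.2×10⁻²¹

Ksp = 9.2×10⁻²¹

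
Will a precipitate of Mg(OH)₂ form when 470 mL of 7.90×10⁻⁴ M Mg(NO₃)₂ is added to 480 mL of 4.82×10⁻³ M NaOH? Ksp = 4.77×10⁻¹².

Yes

The combined volume is 950 mL.
[Mg²⁺] = (7.90×10⁻⁴)(470)/950 = 3.91×10⁻⁴ M
[OH⁻] = (4.82×10⁻³)(480)/950 = 2.44×10⁻³ M
Q = [Mg²⁺][OH⁻]^2 = 2.32×10⁻⁹
Q = 2.32×10⁻⁹ > Ksp = 4.77×10⁻¹², so the solution is supersaturated and Mg(OH)₂ precipitates.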